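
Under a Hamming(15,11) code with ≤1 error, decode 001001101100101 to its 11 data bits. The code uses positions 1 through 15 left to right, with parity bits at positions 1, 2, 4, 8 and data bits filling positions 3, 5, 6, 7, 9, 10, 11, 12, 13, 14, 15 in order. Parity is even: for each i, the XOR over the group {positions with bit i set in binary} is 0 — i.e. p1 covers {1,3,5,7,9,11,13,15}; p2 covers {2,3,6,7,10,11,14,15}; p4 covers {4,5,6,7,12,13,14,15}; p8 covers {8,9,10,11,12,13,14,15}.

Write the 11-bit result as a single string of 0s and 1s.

s1 (pos 1,3,5,7,9,11,13,15): 0⊕1⊕0⊕1⊕1⊕0⊕1⊕1 = 1
s2 (pos 2,3,6,7,10,11,14,15): 0⊕1⊕1⊕1⊕1⊕0⊕0⊕1 = 1
s4 (pos 4,5,6,7,12,13,14,15): 0⊕0⊕1⊕1⊕0⊕1⊕0⊕1 = 0
s8 (pos 8,9,10,11,12,13,14,15): 0⊕1⊕1⊕0⊕0⊕1⊕0⊕1 = 0
Syndrome s8…s1 = 0011 → error at position 3.
Flip position 3: 001001101100101 → 000001101100101
Read data bits from positions 3,5,6,7,9,10,11,12,13,14,15: 00111100101

00111100101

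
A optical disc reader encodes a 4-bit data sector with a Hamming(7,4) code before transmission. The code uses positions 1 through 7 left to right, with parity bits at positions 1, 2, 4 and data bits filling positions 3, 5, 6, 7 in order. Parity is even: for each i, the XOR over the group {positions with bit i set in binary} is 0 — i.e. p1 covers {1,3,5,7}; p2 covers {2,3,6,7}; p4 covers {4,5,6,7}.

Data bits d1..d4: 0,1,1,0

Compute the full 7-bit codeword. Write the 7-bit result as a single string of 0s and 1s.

1100110

Place data at non-parity positions: p1 p2 0 p4 1 1 0
p1 (pos 1,3,5,7): XOR of data positions = 0⊕1⊕0 = 1
p2 (pos 2,3,6,7): XOR of data positions = 0⊕1⊕0 = 1
p4 (pos 4,5,6,7): XOR of data positions = 1⊕1⊕0 = 0
Codeword: 1100110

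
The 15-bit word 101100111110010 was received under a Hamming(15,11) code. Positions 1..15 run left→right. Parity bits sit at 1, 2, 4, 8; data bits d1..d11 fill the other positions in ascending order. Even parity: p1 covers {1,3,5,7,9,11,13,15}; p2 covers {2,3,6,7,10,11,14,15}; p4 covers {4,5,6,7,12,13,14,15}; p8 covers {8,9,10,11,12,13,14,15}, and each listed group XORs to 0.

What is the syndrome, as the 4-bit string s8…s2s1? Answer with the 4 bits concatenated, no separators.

1111

s1 (pos 1,3,5,7,9,11,13,15): 1⊕1⊕0⊕1⊕1⊕1⊕0⊕0 = 1
s2 (pos 2,3,6,7,10,11,14,15): 0⊕1⊕0⊕1⊕1⊕1⊕1⊕0 = 1
s4 (pos 4,5,6,7,12,13,14,15): 1⊕0⊕0⊕1⊕0⊕0⊕1⊕0 = 1
s8 (pos 8,9,10,11,12,13,14,15): 1⊕1⊕1⊕1⊕0⊕0⊕1⊕0 = 1
Syndrome s8…s1 = 1111 → error at position 15.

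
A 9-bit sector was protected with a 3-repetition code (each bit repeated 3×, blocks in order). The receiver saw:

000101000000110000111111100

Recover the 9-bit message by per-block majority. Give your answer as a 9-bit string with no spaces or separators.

010010110

Block 1 (000): 0 ones → 0
Block 2 (101): 2 ones → 1
Block 3 (000): 0 ones → 0
Block 4 (000): 0 ones → 0
Block 5 (110): 2 ones → 1
Block 6 (000): 0 ones → 0
Block 7 (111): 3 ones → 1
Block 8 (111): 3 ones → 1
Block 9 (100): 1 one → 0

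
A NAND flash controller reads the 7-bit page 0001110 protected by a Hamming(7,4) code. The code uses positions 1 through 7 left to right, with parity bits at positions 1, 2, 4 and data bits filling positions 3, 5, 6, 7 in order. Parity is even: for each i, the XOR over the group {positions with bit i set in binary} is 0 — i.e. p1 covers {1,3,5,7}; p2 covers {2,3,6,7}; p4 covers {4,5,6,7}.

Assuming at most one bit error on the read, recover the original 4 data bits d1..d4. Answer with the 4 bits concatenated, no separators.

s1 (pos 1,3,5,7): 0⊕0⊕1⊕0 = 1
s2 (pos 2,3,6,7): 0⊕0⊕1⊕0 = 1
s4 (pos 4,5,6,7): 1⊕1⊕1⊕0 = 1
Syndrome s4…s1 = 111 → error at position 7.
Flip position 7: 0001110 → 0001111
Read data bits from positions 3,5,6,7: 0111

0111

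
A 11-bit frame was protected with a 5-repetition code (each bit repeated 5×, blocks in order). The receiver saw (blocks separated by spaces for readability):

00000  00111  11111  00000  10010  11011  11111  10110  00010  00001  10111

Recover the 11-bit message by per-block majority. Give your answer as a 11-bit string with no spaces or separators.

01100111001

Block 1 (00000): 0 ones → 0
Block 2 (00111): 3 ones → 1
Block 3 (11111): 5 ones → 1
Block 4 (00000): 0 ones → 0
Block 5 (10010): 2 ones → 0
Block 6 (11011): 4 ones → 1
Block 7 (11111): 5 ones → 1
Block 8 (10110): 3 ones → 1
Block 9 (00010): 1 one → 0
Block 10 (00001): 1 one → 0
Block 11 (10111): 4 ones → 1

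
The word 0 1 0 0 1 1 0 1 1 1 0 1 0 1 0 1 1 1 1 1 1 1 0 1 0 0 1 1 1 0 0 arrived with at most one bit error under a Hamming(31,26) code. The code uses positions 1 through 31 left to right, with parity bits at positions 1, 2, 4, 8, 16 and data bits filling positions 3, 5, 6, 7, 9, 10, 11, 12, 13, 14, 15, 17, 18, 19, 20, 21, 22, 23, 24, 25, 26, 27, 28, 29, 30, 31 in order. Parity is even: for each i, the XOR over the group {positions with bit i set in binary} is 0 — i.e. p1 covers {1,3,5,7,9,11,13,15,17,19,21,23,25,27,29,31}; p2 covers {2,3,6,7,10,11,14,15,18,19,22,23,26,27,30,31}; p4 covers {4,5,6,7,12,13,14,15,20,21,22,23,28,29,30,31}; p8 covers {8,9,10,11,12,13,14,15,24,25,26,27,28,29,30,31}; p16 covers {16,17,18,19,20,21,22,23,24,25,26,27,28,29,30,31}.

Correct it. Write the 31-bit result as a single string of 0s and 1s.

0100110111010101111111010011000

s1 (pos 1,3,5,7,9,11,13,15,17,19,21,23,25,27,29,31): 0⊕0⊕1⊕0⊕1⊕0⊕0⊕0⊕1⊕1⊕1⊕0⊕0⊕1⊕1⊕0 = 1
s2 (pos 2,3,6,7,10,11,14,15,18,19,22,23,26,27,30,31): 1⊕0⊕1⊕0⊕1⊕0⊕1⊕0⊕1⊕1⊕1⊕0⊕0⊕1⊕0⊕0 = 0
s4 (pos 4,5,6,7,12,13,14,15,20,21,22,23,28,29,30,31): 0⊕1⊕1⊕0⊕1⊕0⊕1⊕0⊕1⊕1⊕1⊕0⊕1⊕1⊕0⊕0 = 1
s8 (pos 8,9,10,11,12,13,14,15,24,25,26,27,28,29,30,31): 1⊕1⊕1⊕0⊕1⊕0⊕1⊕0⊕1⊕0⊕0⊕1⊕1⊕1⊕0⊕0 = 1
s16 (pos 16,17,18,19,20,21,22,23,24,25,26,27,28,29,30,31): 1⊕1⊕1⊕1⊕1⊕1⊕1⊕0⊕1⊕0⊕0⊕1⊕1⊕1⊕0⊕0 = 1
Syndrome s16…s1 = 11101 → error at position 29.
Flip position 29: 0100110111010101111111010011100 → 0100110111010101111111010011000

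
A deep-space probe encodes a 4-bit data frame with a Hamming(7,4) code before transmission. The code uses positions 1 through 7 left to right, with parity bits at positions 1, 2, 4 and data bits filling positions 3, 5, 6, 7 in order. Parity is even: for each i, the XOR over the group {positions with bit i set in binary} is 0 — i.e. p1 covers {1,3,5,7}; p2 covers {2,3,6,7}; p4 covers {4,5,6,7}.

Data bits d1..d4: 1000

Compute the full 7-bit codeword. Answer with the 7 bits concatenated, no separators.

Place data at non-parity positions: p1 p2 1 p4 0 0 0
p1 (pos 1,3,5,7): XOR of data positions = 1⊕0⊕0 = 1
p2 (pos 2,3,6,7): XOR of data positions = 1⊕0⊕0 = 1
p4 (pos 4,5,6,7): XOR of data positions = 0⊕0⊕0 = 0
Codeword: 1110000

1110000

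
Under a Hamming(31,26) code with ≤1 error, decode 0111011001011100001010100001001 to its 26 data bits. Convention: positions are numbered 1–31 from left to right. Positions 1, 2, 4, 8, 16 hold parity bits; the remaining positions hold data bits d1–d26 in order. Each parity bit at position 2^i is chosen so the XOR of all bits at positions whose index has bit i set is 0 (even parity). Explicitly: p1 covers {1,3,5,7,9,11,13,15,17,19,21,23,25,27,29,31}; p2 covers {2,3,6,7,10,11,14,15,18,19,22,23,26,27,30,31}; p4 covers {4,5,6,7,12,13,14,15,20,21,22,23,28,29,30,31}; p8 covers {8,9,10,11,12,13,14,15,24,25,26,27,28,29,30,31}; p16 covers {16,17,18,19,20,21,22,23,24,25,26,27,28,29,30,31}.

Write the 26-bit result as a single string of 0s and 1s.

10110101110000010100001001

s1 (pos 1,3,5,7,9,11,13,15,17,19,21,23,25,27,29,31): 0⊕1⊕0⊕1⊕0⊕0⊕1⊕0⊕0⊕1⊕1⊕1⊕0⊕0⊕0⊕1 = 1
s2 (pos 2,3,6,7,10,11,14,15,18,19,22,23,26,27,30,31): 1⊕1⊕1⊕1⊕1⊕0⊕1⊕0⊕0⊕1⊕0⊕1⊕0⊕0⊕0⊕1 = 1
s4 (pos 4,5,6,7,12,13,14,15,20,21,22,23,28,29,30,31): 1⊕0⊕1⊕1⊕1⊕1⊕1⊕0⊕0⊕1⊕0⊕1⊕1⊕0⊕0⊕1 = 0
s8 (pos 8,9,10,11,12,13,14,15,24,25,26,27,28,29,30,31): 0⊕0⊕1⊕0⊕1⊕1⊕1⊕0⊕0⊕0⊕0⊕0⊕1⊕0⊕0⊕1 = 0
s16 (pos 16,17,18,19,20,21,22,23,24,25,26,27,28,29,30,31): 0⊕0⊕0⊕1⊕0⊕1⊕0⊕1⊕0⊕0⊕0⊕0⊕1⊕0⊕0⊕1 = 1
Syndrome s16…s1 = 10011 → error at position 19.
Flip position 19: 0111011001011100001010100001001 → 0111011001011100000010100001001
Read data bits from positions 3,5,6,7,9,10,11,12,13,14,15,17,18,19,20,21,22,23,24,25,26,27,28,29,30,31: 10110101110000010100001001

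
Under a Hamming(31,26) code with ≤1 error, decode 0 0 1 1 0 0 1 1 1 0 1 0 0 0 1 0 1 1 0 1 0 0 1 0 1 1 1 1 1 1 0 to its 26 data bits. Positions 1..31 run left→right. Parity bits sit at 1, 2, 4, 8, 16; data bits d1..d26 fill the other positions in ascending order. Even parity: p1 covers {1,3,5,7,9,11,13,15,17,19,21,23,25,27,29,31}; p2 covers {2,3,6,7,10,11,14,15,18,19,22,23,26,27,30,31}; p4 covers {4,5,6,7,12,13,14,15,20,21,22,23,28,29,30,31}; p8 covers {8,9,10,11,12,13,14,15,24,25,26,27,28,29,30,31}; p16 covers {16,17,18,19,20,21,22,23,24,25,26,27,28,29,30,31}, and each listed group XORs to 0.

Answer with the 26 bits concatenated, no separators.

10011010001110100101111110

s1 (pos 1,3,5,7,9,11,13,15,17,19,21,23,25,27,29,31): 0⊕1⊕0⊕1⊕1⊕1⊕0⊕1⊕1⊕0⊕0⊕1⊕1⊕1⊕1⊕0 = 0
s2 (pos 2,3,6,7,10,11,14,15,18,19,22,23,26,27,30,31): 0⊕1⊕0⊕1⊕0⊕1⊕0⊕1⊕1⊕0⊕0⊕1⊕1⊕1⊕1⊕0 = 1
s4 (pos 4,5,6,7,12,13,14,15,20,21,22,23,28,29,30,31): 1⊕0⊕0⊕1⊕0⊕0⊕0⊕1⊕1⊕0⊕0⊕1⊕1⊕1⊕1⊕0 = 0
s8 (pos 8,9,10,11,12,13,14,15,24,25,26,27,28,29,30,31): 1⊕1⊕0⊕1⊕0⊕0⊕0⊕1⊕0⊕1⊕1⊕1⊕1⊕1⊕1⊕0 = 0
s16 (pos 16,17,18,19,20,21,22,23,24,25,26,27,28,29,30,31): 0⊕1⊕1⊕0⊕1⊕0⊕0⊕1⊕0⊕1⊕1⊕1⊕1⊕1⊕1⊕0 = 0
Syndrome s16…s1 = 00010 → error at position 2.
Flip position 2: 0011001110100010110100101111110 → 0111001110100010110100101111110
Read data bits from positions 3,5,6,7,9,10,11,12,13,14,15,17,18,19,20,21,22,23,24,25,26,27,28,29,30,31: 10011010001110100101111110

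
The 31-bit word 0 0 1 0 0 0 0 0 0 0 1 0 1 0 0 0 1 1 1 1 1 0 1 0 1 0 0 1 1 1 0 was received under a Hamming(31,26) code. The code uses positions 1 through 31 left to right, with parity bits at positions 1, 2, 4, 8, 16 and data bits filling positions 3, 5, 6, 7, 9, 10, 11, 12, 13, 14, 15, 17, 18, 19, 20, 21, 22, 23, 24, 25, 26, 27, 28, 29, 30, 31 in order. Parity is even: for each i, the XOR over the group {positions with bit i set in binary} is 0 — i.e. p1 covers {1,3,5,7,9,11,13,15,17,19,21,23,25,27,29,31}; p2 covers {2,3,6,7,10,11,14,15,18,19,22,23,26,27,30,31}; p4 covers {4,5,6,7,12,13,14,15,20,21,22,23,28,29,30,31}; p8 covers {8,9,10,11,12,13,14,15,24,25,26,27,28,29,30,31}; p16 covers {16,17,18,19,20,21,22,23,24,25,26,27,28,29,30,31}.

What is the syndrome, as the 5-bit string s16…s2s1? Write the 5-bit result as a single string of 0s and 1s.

s1 (pos 1,3,5,7,9,11,13,15,17,19,21,23,25,27,29,31): 0⊕1⊕0⊕0⊕0⊕1⊕1⊕0⊕1⊕1⊕1⊕1⊕1⊕0⊕1⊕0 = 1
s2 (pos 2,3,6,7,10,11,14,15,18,19,22,23,26,27,30,31): 0⊕1⊕0⊕0⊕0⊕1⊕0⊕0⊕1⊕1⊕0⊕1⊕0⊕0⊕1⊕0 = 0
s4 (pos 4,5,6,7,12,13,14,15,20,21,22,23,28,29,30,31): 0⊕0⊕0⊕0⊕0⊕1⊕0⊕0⊕1⊕1⊕0⊕1⊕1⊕1⊕1⊕0 = 1
s8 (pos 8,9,10,11,12,13,14,15,24,25,26,27,28,29,30,31): 0⊕0⊕0⊕1⊕0⊕1⊕0⊕0⊕0⊕1⊕0⊕0⊕1⊕1⊕1⊕0 = 0
s16 (pos 16,17,18,19,20,21,22,23,24,25,26,27,28,29,30,31): 0⊕1⊕1⊕1⊕1⊕1⊕0⊕1⊕0⊕1⊕0⊕0⊕1⊕1⊕1⊕0 = 0
Syndrome s16…s1 = 00101 → error at position 5.

00101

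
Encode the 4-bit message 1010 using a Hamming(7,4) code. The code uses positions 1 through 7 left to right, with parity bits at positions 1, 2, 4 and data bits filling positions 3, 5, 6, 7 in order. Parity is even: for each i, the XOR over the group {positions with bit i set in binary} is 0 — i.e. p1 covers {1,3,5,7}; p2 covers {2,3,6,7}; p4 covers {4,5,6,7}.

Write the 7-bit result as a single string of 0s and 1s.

Place data at non-parity positions: p1 p2 1 p4 0 1 0
p1 (pos 1,3,5,7): XOR of data positions = 1⊕0⊕0 = 1
p2 (pos 2,3,6,7): XOR of data positions = 1⊕1⊕0 = 0
p4 (pos 4,5,6,7): XOR of data positions = 0⊕1⊕0 = 1
Codeword: 1011010

1011010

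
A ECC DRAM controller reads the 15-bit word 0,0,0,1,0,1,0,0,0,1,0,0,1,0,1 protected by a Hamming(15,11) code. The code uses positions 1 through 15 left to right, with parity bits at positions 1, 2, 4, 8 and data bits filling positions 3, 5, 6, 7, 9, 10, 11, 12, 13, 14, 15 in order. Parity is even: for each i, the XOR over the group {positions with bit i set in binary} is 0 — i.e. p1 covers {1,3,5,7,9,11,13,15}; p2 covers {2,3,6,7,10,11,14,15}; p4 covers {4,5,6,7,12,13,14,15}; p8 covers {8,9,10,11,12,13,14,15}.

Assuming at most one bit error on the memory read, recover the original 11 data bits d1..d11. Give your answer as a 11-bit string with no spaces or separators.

00100000101

s1 (pos 1,3,5,7,9,11,13,15): 0⊕0⊕0⊕0⊕0⊕0⊕1⊕1 = 0
s2 (pos 2,3,6,7,10,11,14,15): 0⊕0⊕1⊕0⊕1⊕0⊕0⊕1 = 1
s4 (pos 4,5,6,7,12,13,14,15): 1⊕0⊕1⊕0⊕0⊕1⊕0⊕1 = 0
s8 (pos 8,9,10,11,12,13,14,15): 0⊕0⊕1⊕0⊕0⊕1⊕0⊕1 = 1
Syndrome s8…s1 = 1010 → error at position 10.
Flip position 10: 000101000100101 → 000101000000101
Read data bits from positions 3,5,6,7,9,10,11,12,13,14,15: 00100000101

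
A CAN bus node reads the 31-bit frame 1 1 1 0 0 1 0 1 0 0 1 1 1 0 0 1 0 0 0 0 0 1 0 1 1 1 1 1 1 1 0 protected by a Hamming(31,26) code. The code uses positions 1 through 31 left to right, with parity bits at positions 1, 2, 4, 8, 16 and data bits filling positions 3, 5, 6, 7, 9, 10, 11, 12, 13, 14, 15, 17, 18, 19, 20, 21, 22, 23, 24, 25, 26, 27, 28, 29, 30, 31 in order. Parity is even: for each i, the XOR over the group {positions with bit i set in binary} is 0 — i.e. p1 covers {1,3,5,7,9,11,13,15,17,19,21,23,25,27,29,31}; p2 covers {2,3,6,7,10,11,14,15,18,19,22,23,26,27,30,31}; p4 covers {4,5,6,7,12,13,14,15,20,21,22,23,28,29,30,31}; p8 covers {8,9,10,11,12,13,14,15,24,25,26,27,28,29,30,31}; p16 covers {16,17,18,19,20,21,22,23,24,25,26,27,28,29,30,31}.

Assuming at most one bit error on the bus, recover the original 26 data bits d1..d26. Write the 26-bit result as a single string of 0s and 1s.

10100011100000001011111010

s1 (pos 1,3,5,7,9,11,13,15,17,19,21,23,25,27,29,31): 1⊕1⊕0⊕0⊕0⊕1⊕1⊕0⊕0⊕0⊕0⊕0⊕1⊕1⊕1⊕0 = 1
s2 (pos 2,3,6,7,10,11,14,15,18,19,22,23,26,27,30,31): 1⊕1⊕1⊕0⊕0⊕1⊕0⊕0⊕0⊕0⊕1⊕0⊕1⊕1⊕1⊕0 = 0
s4 (pos 4,5,6,7,12,13,14,15,20,21,22,23,28,29,30,31): 0⊕0⊕1⊕0⊕1⊕1⊕0⊕0⊕0⊕0⊕1⊕0⊕1⊕1⊕1⊕0 = 1
s8 (pos 8,9,10,11,12,13,14,15,24,25,26,27,28,29,30,31): 1⊕0⊕0⊕1⊕1⊕1⊕0⊕0⊕1⊕1⊕1⊕1⊕1⊕1⊕1⊕0 = 1
s16 (pos 16,17,18,19,20,21,22,23,24,25,26,27,28,29,30,31): 1⊕0⊕0⊕0⊕0⊕0⊕1⊕0⊕1⊕1⊕1⊕1⊕1⊕1⊕1⊕0 = 1
Syndrome s16…s1 = 11101 → error at position 29.
Flip position 29: 1110010100111001000001011111110 → 1110010100111001000001011111010
Read data bits from positions 3,5,6,7,9,10,11,12,13,14,15,17,18,19,20,21,22,23,24,25,26,27,28,29,30,31: 10100011100000001011111010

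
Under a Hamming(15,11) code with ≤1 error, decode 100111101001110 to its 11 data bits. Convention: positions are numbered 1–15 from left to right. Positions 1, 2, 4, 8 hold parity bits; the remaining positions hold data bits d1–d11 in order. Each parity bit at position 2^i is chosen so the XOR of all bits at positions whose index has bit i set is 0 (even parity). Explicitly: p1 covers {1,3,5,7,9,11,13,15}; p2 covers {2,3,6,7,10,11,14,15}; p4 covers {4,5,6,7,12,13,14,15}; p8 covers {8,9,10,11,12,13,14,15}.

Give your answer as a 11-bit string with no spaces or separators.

s1 (pos 1,3,5,7,9,11,13,15): 1⊕0⊕1⊕1⊕1⊕0⊕1⊕0 = 1
s2 (pos 2,3,6,7,10,11,14,15): 0⊕0⊕1⊕1⊕0⊕0⊕1⊕0 = 1
s4 (pos 4,5,6,7,12,13,14,15): 1⊕1⊕1⊕1⊕1⊕1⊕1⊕0 = 1
s8 (pos 8,9,10,11,12,13,14,15): 0⊕1⊕0⊕0⊕1⊕1⊕1⊕0 = 0
Syndrome s8…s1 = 0111 → error at position 7.
Flip position 7: 100111101001110 → 100111001001110
Read data bits from positions 3,5,6,7,9,10,11,12,13,14,15: 01101001110

01101001110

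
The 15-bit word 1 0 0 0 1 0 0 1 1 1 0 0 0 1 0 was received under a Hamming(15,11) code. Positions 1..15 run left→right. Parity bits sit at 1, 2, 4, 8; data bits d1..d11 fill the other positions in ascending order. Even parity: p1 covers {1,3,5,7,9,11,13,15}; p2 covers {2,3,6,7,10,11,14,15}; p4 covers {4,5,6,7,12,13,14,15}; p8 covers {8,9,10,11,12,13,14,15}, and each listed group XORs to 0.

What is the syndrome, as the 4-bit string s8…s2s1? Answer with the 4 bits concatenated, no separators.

s1 (pos 1,3,5,7,9,11,13,15): 1⊕0⊕1⊕0⊕1⊕0⊕0⊕0 = 1
s2 (pos 2,3,6,7,10,11,14,15): 0⊕0⊕0⊕0⊕1⊕0⊕1⊕0 = 0
s4 (pos 4,5,6,7,12,13,14,15): 0⊕1⊕0⊕0⊕0⊕0⊕1⊕0 = 0
s8 (pos 8,9,10,11,12,13,14,15): 1⊕1⊕1⊕0⊕0⊕0⊕1⊕0 = 0
Syndrome s8…s1 = 0001 → error at position 1.

0001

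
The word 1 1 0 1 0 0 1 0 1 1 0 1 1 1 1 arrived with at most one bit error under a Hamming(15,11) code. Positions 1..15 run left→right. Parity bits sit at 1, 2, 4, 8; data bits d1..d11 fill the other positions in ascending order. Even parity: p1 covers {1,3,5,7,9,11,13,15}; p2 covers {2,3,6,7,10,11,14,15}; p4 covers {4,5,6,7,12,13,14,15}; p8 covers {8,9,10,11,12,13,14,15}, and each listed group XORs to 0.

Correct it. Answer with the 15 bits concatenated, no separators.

s1 (pos 1,3,5,7,9,11,13,15): 1⊕0⊕0⊕1⊕1⊕0⊕1⊕1 = 1
s2 (pos 2,3,6,7,10,11,14,15): 1⊕0⊕0⊕1⊕1⊕0⊕1⊕1 = 1
s4 (pos 4,5,6,7,12,13,14,15): 1⊕0⊕0⊕1⊕1⊕1⊕1⊕1 = 0
s8 (pos 8,9,10,11,12,13,14,15): 0⊕1⊕1⊕0⊕1⊕1⊕1⊕1 = 0
Syndrome s8…s1 = 0011 → error at position 3.
Flip position 3: 110100101101111 → 111100101101111

111100101101111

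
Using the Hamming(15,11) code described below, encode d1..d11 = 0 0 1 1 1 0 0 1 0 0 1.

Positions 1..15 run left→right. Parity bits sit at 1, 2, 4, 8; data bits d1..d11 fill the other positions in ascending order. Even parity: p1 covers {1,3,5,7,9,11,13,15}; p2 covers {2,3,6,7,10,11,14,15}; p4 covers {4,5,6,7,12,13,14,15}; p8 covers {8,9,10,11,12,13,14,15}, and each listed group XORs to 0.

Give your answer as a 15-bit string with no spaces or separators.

Place data at non-parity positions: p1 p2 0 p4 0 1 1 p8 1 0 0 1 0 0 1
p1 (pos 1,3,5,7,9,11,13,15): XOR of data positions = 0⊕0⊕1⊕1⊕0⊕0⊕1 = 1
p2 (pos 2,3,6,7,10,11,14,15): XOR of data positions = 0⊕1⊕1⊕0⊕0⊕0⊕1 = 1
p4 (pos 4,5,6,7,12,13,14,15): XOR of data positions = 0⊕1⊕1⊕1⊕0⊕0⊕1 = 0
p8 (pos 8,9,10,11,12,13,14,15): XOR of data positions = 1⊕0⊕0⊕1⊕0⊕0⊕1 = 1
Codeword: 110001111001001

110001111001001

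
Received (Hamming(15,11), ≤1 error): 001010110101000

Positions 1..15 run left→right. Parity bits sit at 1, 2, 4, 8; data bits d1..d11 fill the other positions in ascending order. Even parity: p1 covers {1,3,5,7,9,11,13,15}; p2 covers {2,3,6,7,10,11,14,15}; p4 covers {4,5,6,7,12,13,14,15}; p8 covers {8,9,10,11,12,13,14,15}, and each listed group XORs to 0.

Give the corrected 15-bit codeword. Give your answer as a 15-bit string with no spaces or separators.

001010110101001

s1 (pos 1,3,5,7,9,11,13,15): 0⊕1⊕1⊕1⊕0⊕0⊕0⊕0 = 1
s2 (pos 2,3,6,7,10,11,14,15): 0⊕1⊕0⊕1⊕1⊕0⊕0⊕0 = 1
s4 (pos 4,5,6,7,12,13,14,15): 0⊕1⊕0⊕1⊕1⊕0⊕0⊕0 = 1
s8 (pos 8,9,10,11,12,13,14,15): 1⊕0⊕1⊕0⊕1⊕0⊕0⊕0 = 1
Syndrome s8…s1 = 1111 → error at position 15.
Flip position 15: 001010110101000 → 001010110101001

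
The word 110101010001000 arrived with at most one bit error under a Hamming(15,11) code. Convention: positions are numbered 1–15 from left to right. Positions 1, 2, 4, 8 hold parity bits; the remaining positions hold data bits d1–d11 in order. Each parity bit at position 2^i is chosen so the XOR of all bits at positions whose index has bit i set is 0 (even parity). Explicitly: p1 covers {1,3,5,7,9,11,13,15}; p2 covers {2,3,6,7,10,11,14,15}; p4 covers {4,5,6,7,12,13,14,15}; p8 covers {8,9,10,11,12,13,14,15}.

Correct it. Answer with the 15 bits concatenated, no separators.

s1 (pos 1,3,5,7,9,11,13,15): 1⊕0⊕0⊕0⊕0⊕0⊕0⊕0 = 1
s2 (pos 2,3,6,7,10,11,14,15): 1⊕0⊕1⊕0⊕0⊕0⊕0⊕0 = 0
s4 (pos 4,5,6,7,12,13,14,15): 1⊕0⊕1⊕0⊕1⊕0⊕0⊕0 = 1
s8 (pos 8,9,10,11,12,13,14,15): 1⊕0⊕0⊕0⊕1⊕0⊕0⊕0 = 0
Syndrome s8…s1 = 0101 → error at position 5.
Flip position 5: 110101010001000 → 110111010001000

110111010001000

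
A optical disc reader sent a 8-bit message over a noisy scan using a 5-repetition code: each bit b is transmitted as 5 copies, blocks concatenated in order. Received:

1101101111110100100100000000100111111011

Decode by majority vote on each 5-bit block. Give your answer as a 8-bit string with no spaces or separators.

11100011

Block 1 (11011): 4 ones → 1
Block 2 (01111): 4 ones → 1
Block 3 (11010): 3 ones → 1
Block 4 (01001): 2 ones → 0
Block 5 (00000): 0 ones → 0
Block 6 (00010): 1 one → 0
Block 7 (01111): 4 ones → 1
Block 8 (11011): 4 ones → 1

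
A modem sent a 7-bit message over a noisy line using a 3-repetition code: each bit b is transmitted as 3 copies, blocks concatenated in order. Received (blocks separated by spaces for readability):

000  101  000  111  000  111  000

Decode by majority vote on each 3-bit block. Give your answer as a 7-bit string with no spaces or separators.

0101010

Block 1 (000): 0 ones → 0
Block 2 (101): 2 ones → 1
Block 3 (000): 0 ones → 0
Block 4 (111): 3 ones → 1
Block 5 (000): 0 ones → 0
Block 6 (111): 3 ones → 1
Block 7 (000): 0 ones → 0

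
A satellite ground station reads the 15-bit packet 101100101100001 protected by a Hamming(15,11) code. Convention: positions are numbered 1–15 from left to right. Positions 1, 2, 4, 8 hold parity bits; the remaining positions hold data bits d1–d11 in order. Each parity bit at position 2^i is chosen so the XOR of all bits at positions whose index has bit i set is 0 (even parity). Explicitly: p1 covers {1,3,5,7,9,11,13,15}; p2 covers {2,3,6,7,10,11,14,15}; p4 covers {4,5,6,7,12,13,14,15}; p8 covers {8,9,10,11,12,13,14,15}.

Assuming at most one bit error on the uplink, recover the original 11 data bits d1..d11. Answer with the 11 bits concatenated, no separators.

10011100101

s1 (pos 1,3,5,7,9,11,13,15): 1⊕1⊕0⊕1⊕1⊕0⊕0⊕1 = 1
s2 (pos 2,3,6,7,10,11,14,15): 0⊕1⊕0⊕1⊕1⊕0⊕0⊕1 = 0
s4 (pos 4,5,6,7,12,13,14,15): 1⊕0⊕0⊕1⊕0⊕0⊕0⊕1 = 1
s8 (pos 8,9,10,11,12,13,14,15): 0⊕1⊕1⊕0⊕0⊕0⊕0⊕1 = 1
Syndrome s8…s1 = 1101 → error at position 13.
Flip position 13: 101100101100001 → 101100101100101
Read data bits from positions 3,5,6,7,9,10,11,12,13,14,15: 10011100101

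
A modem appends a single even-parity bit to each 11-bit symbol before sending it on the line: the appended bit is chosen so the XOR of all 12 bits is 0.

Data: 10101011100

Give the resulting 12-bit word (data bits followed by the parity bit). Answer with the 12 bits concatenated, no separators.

XOR of the 11 data bits: 1⊕0⊕1⊕0⊕1⊕0⊕1⊕1⊕1⊕0⊕0 = 0
Parity bit = 0 (so all 12 bits XOR to 0).

101010111000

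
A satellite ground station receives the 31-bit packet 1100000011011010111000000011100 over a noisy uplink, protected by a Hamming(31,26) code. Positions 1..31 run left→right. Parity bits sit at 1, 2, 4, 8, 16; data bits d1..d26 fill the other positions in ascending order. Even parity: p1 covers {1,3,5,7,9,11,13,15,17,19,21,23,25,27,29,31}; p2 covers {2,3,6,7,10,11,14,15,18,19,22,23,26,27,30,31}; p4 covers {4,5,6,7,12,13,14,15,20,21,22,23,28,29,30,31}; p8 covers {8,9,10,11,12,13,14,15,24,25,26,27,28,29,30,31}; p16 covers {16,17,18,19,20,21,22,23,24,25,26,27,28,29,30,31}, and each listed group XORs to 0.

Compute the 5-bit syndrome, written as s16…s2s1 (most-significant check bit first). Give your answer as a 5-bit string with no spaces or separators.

s1 (pos 1,3,5,7,9,11,13,15,17,19,21,23,25,27,29,31): 1⊕0⊕0⊕0⊕1⊕0⊕1⊕1⊕1⊕1⊕0⊕0⊕0⊕1⊕1⊕0 = 0
s2 (pos 2,3,6,7,10,11,14,15,18,19,22,23,26,27,30,31): 1⊕0⊕0⊕0⊕1⊕0⊕0⊕1⊕1⊕1⊕0⊕0⊕0⊕1⊕0⊕0 = 0
s4 (pos 4,5,6,7,12,13,14,15,20,21,22,23,28,29,30,31): 0⊕0⊕0⊕0⊕1⊕1⊕0⊕1⊕0⊕0⊕0⊕0⊕1⊕1⊕0⊕0 = 1
s8 (pos 8,9,10,11,12,13,14,15,24,25,26,27,28,29,30,31): 0⊕1⊕1⊕0⊕1⊕1⊕0⊕1⊕0⊕0⊕0⊕1⊕1⊕1⊕0⊕0 = 0
s16 (pos 16,17,18,19,20,21,22,23,24,25,26,27,28,29,30,31): 0⊕1⊕1⊕1⊕0⊕0⊕0⊕0⊕0⊕0⊕0⊕1⊕1⊕1⊕0⊕0 = 0
Syndrome s16…s1 = 00100 → error at position 4.

00100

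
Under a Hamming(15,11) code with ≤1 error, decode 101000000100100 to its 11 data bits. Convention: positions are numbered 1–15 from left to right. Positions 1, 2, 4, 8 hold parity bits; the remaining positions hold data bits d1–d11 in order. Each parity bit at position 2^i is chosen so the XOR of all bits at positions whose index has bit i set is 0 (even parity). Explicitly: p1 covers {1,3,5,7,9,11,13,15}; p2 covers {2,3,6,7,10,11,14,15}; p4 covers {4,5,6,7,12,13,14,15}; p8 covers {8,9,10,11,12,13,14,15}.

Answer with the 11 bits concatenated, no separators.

11000100100

s1 (pos 1,3,5,7,9,11,13,15): 1⊕1⊕0⊕0⊕0⊕0⊕1⊕0 = 1
s2 (pos 2,3,6,7,10,11,14,15): 0⊕1⊕0⊕0⊕1⊕0⊕0⊕0 = 0
s4 (pos 4,5,6,7,12,13,14,15): 0⊕0⊕0⊕0⊕0⊕1⊕0⊕0 = 1
s8 (pos 8,9,10,11,12,13,14,15): 0⊕0⊕1⊕0⊕0⊕1⊕0⊕0 = 0
Syndrome s8…s1 = 0101 → error at position 5.
Flip position 5: 101000000100100 → 101010000100100
Read data bits from positions 3,5,6,7,9,10,11,12,13,14,15: 11000100100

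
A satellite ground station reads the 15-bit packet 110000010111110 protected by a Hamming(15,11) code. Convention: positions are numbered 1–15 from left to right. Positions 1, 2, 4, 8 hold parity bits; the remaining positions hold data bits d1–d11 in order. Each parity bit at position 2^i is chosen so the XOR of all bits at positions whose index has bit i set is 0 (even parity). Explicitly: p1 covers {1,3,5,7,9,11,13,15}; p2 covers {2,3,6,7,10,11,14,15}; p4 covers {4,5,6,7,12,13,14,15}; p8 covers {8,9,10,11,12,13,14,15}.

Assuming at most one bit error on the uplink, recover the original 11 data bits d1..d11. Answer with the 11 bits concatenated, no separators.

01000111110

s1 (pos 1,3,5,7,9,11,13,15): 1⊕0⊕0⊕0⊕0⊕1⊕1⊕0 = 1
s2 (pos 2,3,6,7,10,11,14,15): 1⊕0⊕0⊕0⊕1⊕1⊕1⊕0 = 0
s4 (pos 4,5,6,7,12,13,14,15): 0⊕0⊕0⊕0⊕1⊕1⊕1⊕0 = 1
s8 (pos 8,9,10,11,12,13,14,15): 1⊕0⊕1⊕1⊕1⊕1⊕1⊕0 = 0
Syndrome s8…s1 = 0101 → error at position 5.
Flip position 5: 110000010111110 → 110010010111110
Read data bits from positions 3,5,6,7,9,10,11,12,13,14,15: 01000111110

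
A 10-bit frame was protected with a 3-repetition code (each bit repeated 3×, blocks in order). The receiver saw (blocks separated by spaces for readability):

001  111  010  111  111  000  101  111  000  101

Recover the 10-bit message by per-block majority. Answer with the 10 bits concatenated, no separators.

Block 1 (001): 1 one → 0
Block 2 (111): 3 ones → 1
Block 3 (010): 1 one → 0
Block 4 (111): 3 ones → 1
Block 5 (111): 3 ones → 1
Block 6 (000): 0 ones → 0
Block 7 (101): 2 ones → 1
Block 8 (111): 3 ones → 1
Block 9 (000): 0 ones → 0
Block 10 (101): 2 ones → 1

0101101101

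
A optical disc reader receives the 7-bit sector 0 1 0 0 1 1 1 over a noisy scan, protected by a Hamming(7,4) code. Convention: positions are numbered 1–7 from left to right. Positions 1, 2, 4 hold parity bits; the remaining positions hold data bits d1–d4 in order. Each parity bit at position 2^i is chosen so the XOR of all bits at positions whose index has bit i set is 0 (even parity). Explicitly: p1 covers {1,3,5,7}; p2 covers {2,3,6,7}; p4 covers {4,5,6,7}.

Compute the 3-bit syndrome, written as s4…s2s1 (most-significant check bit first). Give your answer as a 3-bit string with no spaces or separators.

110

s1 (pos 1,3,5,7): 0⊕0⊕1⊕1 = 0
s2 (pos 2,3,6,7): 1⊕0⊕1⊕1 = 1
s4 (pos 4,5,6,7): 0⊕1⊕1⊕1 = 1
Syndrome s4…s1 = 110 → error at position 6.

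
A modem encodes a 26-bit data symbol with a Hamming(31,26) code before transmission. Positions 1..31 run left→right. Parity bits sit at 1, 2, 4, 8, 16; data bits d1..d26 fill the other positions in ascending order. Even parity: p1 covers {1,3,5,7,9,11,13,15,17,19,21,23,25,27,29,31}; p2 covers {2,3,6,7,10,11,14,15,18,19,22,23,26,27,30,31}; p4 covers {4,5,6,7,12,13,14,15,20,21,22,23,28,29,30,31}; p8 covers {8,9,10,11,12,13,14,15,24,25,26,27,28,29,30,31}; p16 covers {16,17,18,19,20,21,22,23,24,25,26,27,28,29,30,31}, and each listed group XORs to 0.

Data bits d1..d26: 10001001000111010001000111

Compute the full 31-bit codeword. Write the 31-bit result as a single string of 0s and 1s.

Place data at non-parity positions: p1 p2 1 p4 0 0 0 p8 1 0 0 1 0 0 0 p16 1 1 1 0 1 0 0 0 1 0 0 0 1 1 1
p1 (pos 1,3,5,7,9,11,13,15,17,19,21,23,25,27,29,31): XOR of data positions = 1⊕0⊕0⊕1⊕0⊕0⊕0⊕1⊕1⊕1⊕0⊕1⊕0⊕1⊕1 = 0
p2 (pos 2,3,6,7,10,11,14,15,18,19,22,23,26,27,30,31): XOR of data positions = 1⊕0⊕0⊕0⊕0⊕0⊕0⊕1⊕1⊕0⊕0⊕0⊕0⊕1⊕1 = 1
p4 (pos 4,5,6,7,12,13,14,15,20,21,22,23,28,29,30,31): XOR of data positions = 0⊕0⊕0⊕1⊕0⊕0⊕0⊕0⊕1⊕0⊕0⊕0⊕1⊕1⊕1 = 1
p8 (pos 8,9,10,11,12,13,14,15,24,25,26,27,28,29,30,31): XOR of data positions = 1⊕0⊕0⊕1⊕0⊕0⊕0⊕0⊕1⊕0⊕0⊕0⊕1⊕1⊕1 = 0
p16 (pos 16,17,18,19,20,21,22,23,24,25,26,27,28,29,30,31): XOR of data positions = 1⊕1⊕1⊕0⊕1⊕0⊕0⊕0⊕1⊕0⊕0⊕0⊕1⊕1⊕1 = 0
Codeword: 0111000010010000111010001000111

0111000010010000111010001000111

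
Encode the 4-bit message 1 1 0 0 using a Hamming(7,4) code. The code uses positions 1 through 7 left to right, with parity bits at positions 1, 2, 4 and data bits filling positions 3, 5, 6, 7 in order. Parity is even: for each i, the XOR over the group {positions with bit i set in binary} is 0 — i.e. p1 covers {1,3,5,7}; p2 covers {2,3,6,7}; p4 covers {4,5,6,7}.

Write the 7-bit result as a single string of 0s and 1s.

0111100

Place data at non-parity positions: p1 p2 1 p4 1 0 0
p1 (pos 1,3,5,7): XOR of data positions = 1⊕1⊕0 = 0
p2 (pos 2,3,6,7): XOR of data positions = 1⊕0⊕0 = 1
p4 (pos 4,5,6,7): XOR of data positions = 1⊕0⊕0 = 1
Codeword: 0111100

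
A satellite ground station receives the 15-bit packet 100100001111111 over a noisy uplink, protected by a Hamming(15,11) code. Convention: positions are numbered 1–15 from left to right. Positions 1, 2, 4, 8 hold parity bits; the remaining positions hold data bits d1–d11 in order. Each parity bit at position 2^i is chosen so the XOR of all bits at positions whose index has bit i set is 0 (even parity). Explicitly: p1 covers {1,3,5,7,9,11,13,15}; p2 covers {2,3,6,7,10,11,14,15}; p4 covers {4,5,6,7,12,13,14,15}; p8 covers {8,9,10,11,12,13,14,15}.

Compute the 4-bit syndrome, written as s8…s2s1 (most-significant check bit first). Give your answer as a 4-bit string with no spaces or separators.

1101

s1 (pos 1,3,5,7,9,11,13,15): 1⊕0⊕0⊕0⊕1⊕1⊕1⊕1 = 1
s2 (pos 2,3,6,7,10,11,14,15): 0⊕0⊕0⊕0⊕1⊕1⊕1⊕1 = 0
s4 (pos 4,5,6,7,12,13,14,15): 1⊕0⊕0⊕0⊕1⊕1⊕1⊕1 = 1
s8 (pos 8,9,10,11,12,13,14,15): 0⊕1⊕1⊕1⊕1⊕1⊕1⊕1 = 1
Syndrome s8…s1 = 1101 → error at position 13.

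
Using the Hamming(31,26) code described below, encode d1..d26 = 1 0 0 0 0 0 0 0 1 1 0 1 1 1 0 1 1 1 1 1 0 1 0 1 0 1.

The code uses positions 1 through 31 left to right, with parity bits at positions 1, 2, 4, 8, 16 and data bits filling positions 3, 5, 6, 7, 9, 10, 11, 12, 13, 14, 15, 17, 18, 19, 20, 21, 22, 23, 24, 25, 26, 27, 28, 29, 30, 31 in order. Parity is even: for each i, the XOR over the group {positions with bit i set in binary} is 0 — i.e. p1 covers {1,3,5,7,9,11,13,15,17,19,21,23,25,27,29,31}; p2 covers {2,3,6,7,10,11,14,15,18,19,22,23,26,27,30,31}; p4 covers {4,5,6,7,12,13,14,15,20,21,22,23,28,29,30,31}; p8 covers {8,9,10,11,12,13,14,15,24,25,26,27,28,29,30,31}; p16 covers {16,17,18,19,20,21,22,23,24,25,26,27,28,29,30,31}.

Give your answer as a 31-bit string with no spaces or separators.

Place data at non-parity positions: p1 p2 1 p4 0 0 0 p8 0 0 0 0 1 1 0 p16 1 1 1 0 1 1 1 1 1 0 1 0 1 0 1
p1 (pos 1,3,5,7,9,11,13,15,17,19,21,23,25,27,29,31): XOR of data positions = 1⊕0⊕0⊕0⊕0⊕1⊕0⊕1⊕1⊕1⊕1⊕1⊕1⊕1⊕1 = 0
p2 (pos 2,3,6,7,10,11,14,15,18,19,22,23,26,27,30,31): XOR of data positions = 1⊕0⊕0⊕0⊕0⊕1⊕0⊕1⊕1⊕1⊕1⊕0⊕1⊕0⊕1 = 0
p4 (pos 4,5,6,7,12,13,14,15,20,21,22,23,28,29,30,31): XOR of data positions = 0⊕0⊕0⊕0⊕1⊕1⊕0⊕0⊕1⊕1⊕1⊕0⊕1⊕0⊕1 = 1
p8 (pos 8,9,10,11,12,13,14,15,24,25,26,27,28,29,30,31): XOR of data positions = 0⊕0⊕0⊕0⊕1⊕1⊕0⊕1⊕1⊕0⊕1⊕0⊕1⊕0⊕1 = 1
p16 (pos 16,17,18,19,20,21,22,23,24,25,26,27,28,29,30,31): XOR of data positions = 1⊕1⊕1⊕0⊕1⊕1⊕1⊕1⊕1⊕0⊕1⊕0⊕1⊕0⊕1 = 1
Codeword: 0011000100001101111011111010101

0011000100001101111011111010101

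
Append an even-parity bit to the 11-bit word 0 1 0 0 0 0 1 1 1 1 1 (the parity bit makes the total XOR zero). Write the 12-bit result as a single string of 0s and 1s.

010000111110

XOR of the 11 data bits: 0⊕1⊕0⊕0⊕0⊕0⊕1⊕1⊕1⊕1⊕1 = 0
Parity bit = 0 (so all 12 bits XOR to 0).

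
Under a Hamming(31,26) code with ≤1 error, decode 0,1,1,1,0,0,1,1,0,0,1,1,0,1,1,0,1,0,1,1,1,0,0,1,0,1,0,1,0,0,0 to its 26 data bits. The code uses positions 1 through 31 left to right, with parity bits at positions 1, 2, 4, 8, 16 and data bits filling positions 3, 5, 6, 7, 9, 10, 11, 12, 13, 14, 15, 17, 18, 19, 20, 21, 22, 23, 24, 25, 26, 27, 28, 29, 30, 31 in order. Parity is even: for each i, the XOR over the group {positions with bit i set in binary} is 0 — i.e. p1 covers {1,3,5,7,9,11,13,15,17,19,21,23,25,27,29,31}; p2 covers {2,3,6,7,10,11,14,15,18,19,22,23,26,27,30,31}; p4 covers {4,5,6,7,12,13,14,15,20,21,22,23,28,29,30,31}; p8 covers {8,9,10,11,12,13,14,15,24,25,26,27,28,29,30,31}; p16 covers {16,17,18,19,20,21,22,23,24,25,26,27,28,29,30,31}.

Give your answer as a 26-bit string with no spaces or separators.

10010011011001110010101000

s1 (pos 1,3,5,7,9,11,13,15,17,19,21,23,25,27,29,31): 0⊕1⊕0⊕1⊕0⊕1⊕0⊕1⊕1⊕1⊕1⊕0⊕0⊕0⊕0⊕0 = 1
s2 (pos 2,3,6,7,10,11,14,15,18,19,22,23,26,27,30,31): 1⊕1⊕0⊕1⊕0⊕1⊕1⊕1⊕0⊕1⊕0⊕0⊕1⊕0⊕0⊕0 = 0
s4 (pos 4,5,6,7,12,13,14,15,20,21,22,23,28,29,30,31): 1⊕0⊕0⊕1⊕1⊕0⊕1⊕1⊕1⊕1⊕0⊕0⊕1⊕0⊕0⊕0 = 0
s8 (pos 8,9,10,11,12,13,14,15,24,25,26,27,28,29,30,31): 1⊕0⊕0⊕1⊕1⊕0⊕1⊕1⊕1⊕0⊕1⊕0⊕1⊕0⊕0⊕0 = 0
s16 (pos 16,17,18,19,20,21,22,23,24,25,26,27,28,29,30,31): 0⊕1⊕0⊕1⊕1⊕1⊕0⊕0⊕1⊕0⊕1⊕0⊕1⊕0⊕0⊕0 = 1
Syndrome s16…s1 = 10001 → error at position 17.
Flip position 17: 0111001100110110101110010101000 → 0111001100110110001110010101000
Read data bits from positions 3,5,6,7,9,10,11,12,13,14,15,17,18,19,20,21,22,23,24,25,26,27,28,29,30,31: 10010011011001110010101000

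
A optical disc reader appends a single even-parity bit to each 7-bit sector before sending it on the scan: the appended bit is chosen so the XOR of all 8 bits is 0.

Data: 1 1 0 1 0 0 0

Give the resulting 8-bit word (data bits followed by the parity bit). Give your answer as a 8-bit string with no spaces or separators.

11010001

XOR of the 7 data bits: 1⊕1⊕0⊕1⊕0⊕0⊕0 = 1
Parity bit = 1 (so all 8 bits XOR to 0).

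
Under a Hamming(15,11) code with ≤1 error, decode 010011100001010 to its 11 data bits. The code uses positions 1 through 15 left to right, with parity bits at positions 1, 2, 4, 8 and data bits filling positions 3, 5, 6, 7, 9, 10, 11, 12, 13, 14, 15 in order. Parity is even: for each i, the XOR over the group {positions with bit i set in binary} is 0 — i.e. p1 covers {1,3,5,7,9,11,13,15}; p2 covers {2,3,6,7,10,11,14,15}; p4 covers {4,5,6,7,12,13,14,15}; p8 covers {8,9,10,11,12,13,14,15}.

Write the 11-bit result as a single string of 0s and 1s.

01110001010

s1 (pos 1,3,5,7,9,11,13,15): 0⊕0⊕1⊕1⊕0⊕0⊕0⊕0 = 0
s2 (pos 2,3,6,7,10,11,14,15): 1⊕0⊕1⊕1⊕0⊕0⊕1⊕0 = 0
s4 (pos 4,5,6,7,12,13,14,15): 0⊕1⊕1⊕1⊕1⊕0⊕1⊕0 = 1
s8 (pos 8,9,10,11,12,13,14,15): 0⊕0⊕0⊕0⊕1⊕0⊕1⊕0 = 0
Syndrome s8…s1 = 0100 → error at position 4.
Flip position 4: 010011100001010 → 010111100001010
Read data bits from positions 3,5,6,7,9,10,11,12,13,14,15: 01110001010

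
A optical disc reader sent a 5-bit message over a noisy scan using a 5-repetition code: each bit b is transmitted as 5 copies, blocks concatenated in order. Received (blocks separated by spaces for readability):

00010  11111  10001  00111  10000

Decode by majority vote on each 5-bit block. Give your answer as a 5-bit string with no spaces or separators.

Block 1 (00010): 1 one → 0
Block 2 (11111): 5 ones → 1
Block 3 (10001): 2 ones → 0
Block 4 (00111): 3 ones → 1
Block 5 (10000): 1 one → 0

01010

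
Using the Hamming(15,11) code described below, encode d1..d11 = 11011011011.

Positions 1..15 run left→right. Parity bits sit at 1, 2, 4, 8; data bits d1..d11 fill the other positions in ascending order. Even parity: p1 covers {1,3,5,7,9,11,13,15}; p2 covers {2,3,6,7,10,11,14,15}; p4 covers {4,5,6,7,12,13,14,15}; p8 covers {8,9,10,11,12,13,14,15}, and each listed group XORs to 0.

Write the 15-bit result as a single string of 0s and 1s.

Place data at non-parity positions: p1 p2 1 p4 1 0 1 p8 1 0 1 1 0 1 1
p1 (pos 1,3,5,7,9,11,13,15): XOR of data positions = 1⊕1⊕1⊕1⊕1⊕0⊕1 = 0
p2 (pos 2,3,6,7,10,11,14,15): XOR of data positions = 1⊕0⊕1⊕0⊕1⊕1⊕1 = 1
p4 (pos 4,5,6,7,12,13,14,15): XOR of data positions = 1⊕0⊕1⊕1⊕0⊕1⊕1 = 1
p8 (pos 8,9,10,11,12,13,14,15): XOR of data positions = 1⊕0⊕1⊕1⊕0⊕1⊕1 = 1
Codeword: 011110111011011

011110111011011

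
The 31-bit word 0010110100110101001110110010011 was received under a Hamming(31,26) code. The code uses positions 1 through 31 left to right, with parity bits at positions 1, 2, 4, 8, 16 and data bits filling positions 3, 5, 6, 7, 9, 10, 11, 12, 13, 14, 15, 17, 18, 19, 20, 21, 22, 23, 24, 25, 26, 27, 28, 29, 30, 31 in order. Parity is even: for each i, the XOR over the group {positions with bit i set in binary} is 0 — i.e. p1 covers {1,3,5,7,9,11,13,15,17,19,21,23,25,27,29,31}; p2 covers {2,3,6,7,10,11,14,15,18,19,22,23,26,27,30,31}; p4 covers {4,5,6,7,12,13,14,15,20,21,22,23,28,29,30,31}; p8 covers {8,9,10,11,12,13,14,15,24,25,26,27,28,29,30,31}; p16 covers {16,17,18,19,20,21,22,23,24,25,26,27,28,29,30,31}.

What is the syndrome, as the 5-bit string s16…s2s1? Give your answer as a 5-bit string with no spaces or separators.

10110

s1 (pos 1,3,5,7,9,11,13,15,17,19,21,23,25,27,29,31): 0⊕1⊕1⊕0⊕0⊕1⊕0⊕0⊕0⊕1⊕1⊕1⊕0⊕1⊕0⊕1 = 0
s2 (pos 2,3,6,7,10,11,14,15,18,19,22,23,26,27,30,31): 0⊕1⊕1⊕0⊕0⊕1⊕1⊕0⊕0⊕1⊕0⊕1⊕0⊕1⊕1⊕1 = 1
s4 (pos 4,5,6,7,12,13,14,15,20,21,22,23,28,29,30,31): 0⊕1⊕1⊕0⊕1⊕0⊕1⊕0⊕1⊕1⊕0⊕1⊕0⊕0⊕1⊕1 = 1
s8 (pos 8,9,10,11,12,13,14,15,24,25,26,27,28,29,30,31): 1⊕0⊕0⊕1⊕1⊕0⊕1⊕0⊕1⊕0⊕0⊕1⊕0⊕0⊕1⊕1 = 0
s16 (pos 16,17,18,19,20,21,22,23,24,25,26,27,28,29,30,31): 1⊕0⊕0⊕1⊕1⊕1⊕0⊕1⊕1⊕0⊕0⊕1⊕0⊕0⊕1⊕1 = 1
Syndrome s16…s1 = 10110 → error at position 22.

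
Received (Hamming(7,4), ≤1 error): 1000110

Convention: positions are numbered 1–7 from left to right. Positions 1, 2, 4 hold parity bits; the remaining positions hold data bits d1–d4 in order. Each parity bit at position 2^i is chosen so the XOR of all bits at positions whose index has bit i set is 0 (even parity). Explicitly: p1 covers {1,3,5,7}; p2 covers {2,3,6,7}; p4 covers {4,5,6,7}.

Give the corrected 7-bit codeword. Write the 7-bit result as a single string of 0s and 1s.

s1 (pos 1,3,5,7): 1⊕0⊕1⊕0 = 0
s2 (pos 2,3,6,7): 0⊕0⊕1⊕0 = 1
s4 (pos 4,5,6,7): 0⊕1⊕1⊕0 = 0
Syndrome s4…s1 = 010 → error at position 2.
Flip position 2: 1000110 → 1100110

1100110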